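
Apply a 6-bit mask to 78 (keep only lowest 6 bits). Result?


78 & 63 = 14

14


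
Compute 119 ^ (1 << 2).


119 ^ (1 << 2) = 119 ^ 4 = 115

115


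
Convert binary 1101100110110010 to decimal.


1101100110110010 in decimal = 55730

55730


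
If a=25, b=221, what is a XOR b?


25 ^ 221 = 196

196


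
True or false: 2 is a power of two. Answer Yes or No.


0b10. Only one bit set => Yes

Yes


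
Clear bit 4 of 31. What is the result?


31 & ~(1 << 4) = 15

15


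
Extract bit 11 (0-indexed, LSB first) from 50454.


0b1100010100010110, position 11 = 0

0


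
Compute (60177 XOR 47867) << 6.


Step 1: 60177 ^ 47867 = 20970
Step 2: 20970 << 6 = 1342080

1342080


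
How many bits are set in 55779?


0b1101100111100011 has 10 set bits

10


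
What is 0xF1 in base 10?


F1 hex = 241 decimal

241


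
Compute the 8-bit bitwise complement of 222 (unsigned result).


~0b11011110 = 0b100001 = 33 (8-bit unsigned)

33


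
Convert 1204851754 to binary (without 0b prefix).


1204851754 = 1000111110100001001010000101010 in binary

1000111110100001001010000101010


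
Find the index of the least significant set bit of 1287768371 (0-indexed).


0b1001100110000011100100100110011. Lowest set bit at position 0

0


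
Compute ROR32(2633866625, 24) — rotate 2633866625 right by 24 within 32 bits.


Rotate 0b10011100111111011001110110000001 right by 24 (32-bit) = 0b11111101100111011000000110011100 = 4254957980

4254957980


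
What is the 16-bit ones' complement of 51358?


51358 ^ 65535 = 14177

14177


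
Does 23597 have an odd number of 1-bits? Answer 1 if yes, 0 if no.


0b101110000101101 has 8 ones => parity 0

0


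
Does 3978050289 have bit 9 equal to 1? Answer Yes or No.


0b11101101000111000011101011110001, bit 9 = 1. Yes

Yes


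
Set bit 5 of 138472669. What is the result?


138472669 | (1 << 5) = 138472669 | 32 = 138472701

138472701


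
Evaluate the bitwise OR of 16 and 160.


0b10000 | 0b10100000 = 0b10110000 = 176

176


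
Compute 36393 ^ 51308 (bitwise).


0b1000111000101001 ^ 0b1100100001101100 = 0b100011001000101 = 17989

17989


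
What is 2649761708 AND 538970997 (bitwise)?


0b10011101111100000010011110101100 & 0b100000001000000000101101110101 = 0b1000000000001100100100 = 2097956

2097956


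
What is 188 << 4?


0b10111100 << 4 = 0b101111000000 = 3008

3008


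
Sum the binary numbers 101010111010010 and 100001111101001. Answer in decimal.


101010111010010 + 100001111101001 = 1001100110111011 = 39355

39355


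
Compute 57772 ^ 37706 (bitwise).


0b1110000110101100 ^ 0b1001001101001010 = 0b111001011100110 = 29414

29414


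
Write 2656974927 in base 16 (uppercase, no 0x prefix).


2656974927 = 9E5E384F hex

9E5E384F


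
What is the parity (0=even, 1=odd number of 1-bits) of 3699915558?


0b11011100100010000011101100100110 has 15 ones => parity 1

1


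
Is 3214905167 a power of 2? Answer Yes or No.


0b10111111100111111000111101001111. Multiple bits set => No

No


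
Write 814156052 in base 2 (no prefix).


814156052 = 110000100001110000100100010100 in binary

110000100001110000100100010100


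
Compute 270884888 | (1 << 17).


270884888 | (1 << 17) = 270884888 | 131072 = 271015960

271015960


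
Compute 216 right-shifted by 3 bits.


0b11011000 >> 3 = 0b11011 = 27

27


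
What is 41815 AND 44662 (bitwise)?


0b1010001101010111 & 0b1010111001110110 = 0b1010001001010110 = 41558

41558


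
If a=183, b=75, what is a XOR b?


183 ^ 75 = 252

252


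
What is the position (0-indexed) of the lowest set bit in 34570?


0b1000011100001010. Lowest set bit at position 1

1


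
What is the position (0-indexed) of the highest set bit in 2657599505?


0b10011110011001111100000000010001. Highest set bit at position 31

31


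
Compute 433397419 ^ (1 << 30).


433397419 ^ (1 << 30) = 433397419 ^ 1073741824 = 1507139243

1507139243


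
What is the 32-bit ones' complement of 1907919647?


1907919647 ^ 4294967295 = 2387047648

2387047648


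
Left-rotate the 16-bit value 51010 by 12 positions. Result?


Rotate 0b1100011101000010 left by 12 (16-bit) = 0b10110001110100 = 11380

11380


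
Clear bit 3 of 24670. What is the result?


24670 & ~(1 << 3) = 24662

24662


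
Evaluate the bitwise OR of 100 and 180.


0b1100100 | 0b10110100 = 0b11110100 = 244

244


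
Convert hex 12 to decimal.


12 hex = 18 decimal

18


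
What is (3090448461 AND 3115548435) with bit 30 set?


Step 1: 3090448461 & 3115548435 = 3090153473
Step 2: 3090153473 | (1 << 30) = 3090153473 | 1073741824 = 4163895297

4163895297


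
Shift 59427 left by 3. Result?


0b1110100000100011 << 3 = 0b1110100000100011000 = 475416

475416


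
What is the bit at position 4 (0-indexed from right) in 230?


0b11100110, position 4 = 0

0


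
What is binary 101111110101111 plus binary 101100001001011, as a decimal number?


101111110101111 + 101100001001011 = 1011011111111010 = 47098

47098


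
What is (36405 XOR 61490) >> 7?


Step 1: 36405 ^ 61490 = 32263
Step 2: 32263 >> 7 = 252

252


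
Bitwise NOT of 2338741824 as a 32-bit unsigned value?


~0b10001011011001100101111001000000 = 0b1110100100110011010000110111111 = 1956225471 (32-bit unsigned)

1956225471


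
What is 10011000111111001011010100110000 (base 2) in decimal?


10011000111111001011010100110000 in decimal = 2566698288

2566698288


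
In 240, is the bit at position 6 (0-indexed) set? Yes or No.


0b11110000, bit 6 = 1. Yes

Yes


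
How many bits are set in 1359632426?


0b1010001000010100101100000101010 has 11 set bits

11


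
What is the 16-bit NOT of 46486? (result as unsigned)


~0b1011010110010110 = 0b100101001101001 = 19049 (16-bit unsigned)

19049


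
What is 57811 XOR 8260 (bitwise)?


0b1110000111010011 ^ 0b10000001000100 = 0b1100000110010111 = 49559

49559


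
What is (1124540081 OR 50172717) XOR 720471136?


Step 1: 1124540081 | 50172717 = 1140826045
Step 2: 1140826045 ^ 720471136 = 1762532317

1762532317


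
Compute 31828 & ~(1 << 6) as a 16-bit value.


31828 & ~(1 << 6) = 31764

31764


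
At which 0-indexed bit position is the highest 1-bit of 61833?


0b1111000110001001. Highest set bit at position 15

15


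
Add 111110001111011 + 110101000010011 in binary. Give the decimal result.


111110001111011 + 110101000010011 = 1110011010001110 = 59022

59022


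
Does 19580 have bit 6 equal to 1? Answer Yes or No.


0b100110001111100, bit 6 = 1. Yes

Yes


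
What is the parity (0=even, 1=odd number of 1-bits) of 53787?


0b1101001000011011 has 8 ones => parity 0

0


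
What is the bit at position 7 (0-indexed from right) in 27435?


0b110101100101011, position 7 = 0

0


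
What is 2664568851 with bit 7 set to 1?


2664568851 | (1 << 7) = 2664568851 | 128 = 2664568979

2664568979


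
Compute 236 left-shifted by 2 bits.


0b11101100 << 2 = 0b1110110000 = 944

944


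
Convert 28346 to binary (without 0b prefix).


28346 = 110111010111010 in binary

110111010111010


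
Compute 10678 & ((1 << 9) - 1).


10678 & 511 = 438

438


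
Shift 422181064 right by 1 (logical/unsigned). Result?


0b11001001010011111100011001000 >> 1 = 0b1100100101001111110001100100 = 211090532

211090532


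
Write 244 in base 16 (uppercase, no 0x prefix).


244 = F4 hex

F4


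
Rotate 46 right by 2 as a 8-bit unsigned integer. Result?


Rotate 0b101110 right by 2 (8-bit) = 0b10001011 = 139

139


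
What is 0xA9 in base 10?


A9 hex = 169 decimal

169


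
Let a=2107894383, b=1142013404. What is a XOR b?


2107894383 ^ 1142013404 = 967989171

967989171


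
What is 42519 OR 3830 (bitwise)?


0b1010011000010111 | 0b111011110110 = 0b1010111011110111 = 44791

44791


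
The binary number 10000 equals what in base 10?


10000 in decimal = 16

16


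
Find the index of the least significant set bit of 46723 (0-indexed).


0b1011011010000011. Lowest set bit at position 0

0


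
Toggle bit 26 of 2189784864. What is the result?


2189784864 ^ (1 << 26) = 2189784864 ^ 67108864 = 2256893728

2256893728


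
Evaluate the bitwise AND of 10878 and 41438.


0b10101001111110 & 0b1010000111011110 = 0b10000001011110 = 8286

8286


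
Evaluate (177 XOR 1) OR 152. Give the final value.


Step 1: 177 ^ 1 = 176
Step 2: 176 | 152 = 184

184


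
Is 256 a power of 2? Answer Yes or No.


0b100000000. Only one bit set => Yes

Yes


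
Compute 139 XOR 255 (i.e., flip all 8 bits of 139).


139 ^ 255 = 116

116


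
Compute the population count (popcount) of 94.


0b1011110 has 5 set bits

5


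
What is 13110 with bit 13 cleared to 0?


13110 & ~(1 << 13) = 4918

4918


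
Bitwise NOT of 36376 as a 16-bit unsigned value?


~0b1000111000011000 = 0b111000111100111 = 29159 (16-bit unsigned)

29159


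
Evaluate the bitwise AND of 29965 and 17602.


0b111010100001101 & 0b100010011000010 = 0b100010000000000 = 17408

17408


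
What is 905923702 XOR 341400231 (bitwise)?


0b110101111111110100110001110110 ^ 0b10100010110010101101010100111 = 0b100001101001100001011011010001 = 564532945

564532945


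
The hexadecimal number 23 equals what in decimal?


23 hex = 35 decimal

35


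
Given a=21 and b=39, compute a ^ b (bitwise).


21 ^ 39 = 50

50


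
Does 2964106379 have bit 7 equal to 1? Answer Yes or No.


0b10110000101011001010110010001011, bit 7 = 1. Yes

Yes


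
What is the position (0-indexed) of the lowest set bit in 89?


0b1011001. Lowest set bit at position 0

0


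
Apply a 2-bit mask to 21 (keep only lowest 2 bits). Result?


21 & 3 = 1

1


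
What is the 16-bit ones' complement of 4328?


4328 ^ 65535 = 61207

61207


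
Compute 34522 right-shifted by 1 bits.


0b1000011011011010 >> 1 = 0b100001101101101 = 17261

17261


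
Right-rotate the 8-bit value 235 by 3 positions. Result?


Rotate 0b11101011 right by 3 (8-bit) = 0b1111101 = 125

125


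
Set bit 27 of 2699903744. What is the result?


2699903744 | (1 << 27) = 2699903744 | 134217728 = 2834121472

2834121472


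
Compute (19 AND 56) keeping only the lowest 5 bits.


Step 1: 19 & 56 = 16
Step 2: 16 & 31 = 16

16


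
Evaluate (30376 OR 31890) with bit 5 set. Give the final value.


Step 1: 30376 | 31890 = 32442
Step 2: 32442 | (1 << 5) = 32442 | 32 = 32442

32442


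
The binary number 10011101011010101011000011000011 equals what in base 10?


10011101011010101011000011000011 in decimal = 2641014979

2641014979


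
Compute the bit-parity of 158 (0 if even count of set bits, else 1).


0b10011110 has 5 ones => parity 1

1


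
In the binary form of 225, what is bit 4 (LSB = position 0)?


0b11100001, position 4 = 0

0


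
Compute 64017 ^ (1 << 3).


64017 ^ (1 << 3) = 64017 ^ 8 = 64025

64025


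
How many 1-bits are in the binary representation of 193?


0b11000001 has 3 set bits

3


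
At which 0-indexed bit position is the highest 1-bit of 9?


0b1001. Highest set bit at position 3

3


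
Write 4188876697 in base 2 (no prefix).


4188876697 = 11111001101011010010111110011001 in binary

11111001101011010010111110011001


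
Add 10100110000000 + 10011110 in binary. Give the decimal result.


10100110000000 + 10011110 = 10101000011110 = 10782

10782


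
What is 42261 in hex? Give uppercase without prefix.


42261 = A515 hex

A515


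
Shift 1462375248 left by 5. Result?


0b1010111001010100001001101010000 << 5 = 0b101011100101010000100110101000000000 = 46796007936

46796007936


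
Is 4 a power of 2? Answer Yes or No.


0b100. Only one bit set => Yes

Yes


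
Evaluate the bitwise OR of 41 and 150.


0b101001 | 0b10010110 = 0b10111111 = 191

191


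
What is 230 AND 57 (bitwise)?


0b11100110 & 0b111001 = 0b100000 = 32

32


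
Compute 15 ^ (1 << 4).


15 ^ (1 << 4) = 15 ^ 16 = 31

31


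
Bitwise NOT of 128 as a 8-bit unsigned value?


~0b10000000 = 0b1111111 = 127 (8-bit unsigned)

127


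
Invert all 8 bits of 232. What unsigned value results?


232 ^ 255 = 23

23


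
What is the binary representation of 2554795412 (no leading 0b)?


2554795412 = 10011000010001110001010110010100 in binary

10011000010001110001010110010100


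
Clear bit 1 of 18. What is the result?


18 & ~(1 << 1) = 16

16


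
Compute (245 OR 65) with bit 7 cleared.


Step 1: 245 | 65 = 245
Step 2: 245 & ~(1 << 7) = 117

117


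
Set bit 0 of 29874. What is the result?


29874 | (1 << 0) = 29874 | 1 = 29875

29875


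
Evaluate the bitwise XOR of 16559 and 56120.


0b100000010101111 ^ 0b1101101100111000 = 0b1001101110010111 = 39831

39831


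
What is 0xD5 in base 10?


D5 hex = 213 decimal

213


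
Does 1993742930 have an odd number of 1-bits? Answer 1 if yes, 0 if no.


0b1110110110101100001101001010010 has 16 ones => parity 0

0


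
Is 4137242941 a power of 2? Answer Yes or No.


0b11110110100110010101000100111101. Multiple bits set => No

No


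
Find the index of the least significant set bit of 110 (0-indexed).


0b1101110. Lowest set bit at position 1

1


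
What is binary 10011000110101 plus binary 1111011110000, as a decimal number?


10011000110101 + 1111011110000 = 100010100100101 = 17701

17701


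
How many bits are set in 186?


0b10111010 has 5 set bits

5


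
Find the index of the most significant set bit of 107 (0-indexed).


0b1101011. Highest set bit at position 6

6


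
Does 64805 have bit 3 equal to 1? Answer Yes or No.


0b1111110100100101, bit 3 = 0. No

No


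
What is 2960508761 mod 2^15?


2960508761 & 32767 = 18265

18265


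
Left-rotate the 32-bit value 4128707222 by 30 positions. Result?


Rotate 0b11110110000101110001001010010110 left by 30 (32-bit) = 0b10111101100001011100010010100101 = 3179660453

3179660453


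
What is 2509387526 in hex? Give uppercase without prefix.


2509387526 = 95923706 hex

95923706


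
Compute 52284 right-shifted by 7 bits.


0b1100110000111100 >> 7 = 0b110011000 = 408

408


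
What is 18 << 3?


0b10010 << 3 = 0b10010000 = 144

144


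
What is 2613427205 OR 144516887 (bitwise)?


0b10011011110001011011110000000101 | 0b1000100111010010011100010111 = 0b10011011110111011011111100010111 = 2615000855

2615000855


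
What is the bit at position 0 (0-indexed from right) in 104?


0b1101000, position 0 = 0

0


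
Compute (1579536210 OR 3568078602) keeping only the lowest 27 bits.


Step 1: 1579536210 | 3568078602 = 3735932762
Step 2: 3735932762 & 134217727 = 112054106

112054106


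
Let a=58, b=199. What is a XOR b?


58 ^ 199 = 253

253


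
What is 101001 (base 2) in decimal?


101001 in decimal = 41

41


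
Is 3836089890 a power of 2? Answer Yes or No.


0b11100100101001100001011000100010. Multiple bits set => No

No


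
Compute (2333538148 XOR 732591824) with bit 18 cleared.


Step 1: 2333538148 ^ 732591824 = 2696708532
Step 2: 2696708532 & ~(1 << 18) = 2696446388

2696446388


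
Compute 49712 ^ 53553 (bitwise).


0b1100001000110000 ^ 0b1101000100110001 = 0b1001100000001 = 4865

4865


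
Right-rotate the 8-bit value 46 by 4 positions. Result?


Rotate 0b101110 right by 4 (8-bit) = 0b11100010 = 226

226


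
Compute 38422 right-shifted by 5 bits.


0b1001011000010110 >> 5 = 0b10010110000 = 1200

1200


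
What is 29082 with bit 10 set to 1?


29082 | (1 << 10) = 29082 | 1024 = 30106

30106


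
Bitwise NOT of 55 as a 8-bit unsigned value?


~0b110111 = 0b11001000 = 200 (8-bit unsigned)

200


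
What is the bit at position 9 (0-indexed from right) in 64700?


0b1111110010111100, position 9 = 0

0


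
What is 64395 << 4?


0b1111101110001011 << 4 = 0b11111011100010110000 = 1030320

1030320


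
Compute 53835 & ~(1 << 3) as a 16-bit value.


53835 & ~(1 << 3) = 53827

53827


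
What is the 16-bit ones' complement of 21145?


21145 ^ 65535 = 44390

44390


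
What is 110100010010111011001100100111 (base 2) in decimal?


110100010010111011001100100111 in decimal = 877376295

877376295


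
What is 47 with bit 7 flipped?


47 ^ (1 << 7) = 47 ^ 128 = 175

175


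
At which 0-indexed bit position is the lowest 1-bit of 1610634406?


0b1100000000000000101010010100110. Lowest set bit at position 1

1


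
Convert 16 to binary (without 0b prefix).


16 = 10000 in binary

10000


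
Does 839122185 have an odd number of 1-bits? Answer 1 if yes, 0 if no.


0b110010000000111111110100001001 has 14 ones => parity 0

0


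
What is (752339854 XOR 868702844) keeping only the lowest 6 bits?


Step 1: 752339854 ^ 868702844 = 521179634
Step 2: 521179634 & 63 = 50

50


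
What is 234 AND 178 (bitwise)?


0b11101010 & 0b10110010 = 0b10100010 = 162

162


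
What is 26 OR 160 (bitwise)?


0b11010 | 0b10100000 = 0b10111010 = 186

186


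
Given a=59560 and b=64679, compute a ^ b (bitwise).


59560 ^ 64679 = 5135

5135


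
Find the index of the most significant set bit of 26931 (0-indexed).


0b110100100110011. Highest set bit at position 14

14


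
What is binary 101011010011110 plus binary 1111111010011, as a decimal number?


101011010011110 + 1111111010011 = 111011001110001 = 30321

30321


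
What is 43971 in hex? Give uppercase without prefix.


43971 = ABC3 hex

ABC3


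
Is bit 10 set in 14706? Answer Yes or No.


0b11100101110010, bit 10 = 0. No

No


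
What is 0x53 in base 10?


53 hex = 83 decimal

83


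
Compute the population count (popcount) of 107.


0b1101011 has 5 set bits

5


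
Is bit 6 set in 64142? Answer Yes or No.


0b1111101010001110, bit 6 = 0. No

No


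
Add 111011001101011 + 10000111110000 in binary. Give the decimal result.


111011001101011 + 10000111110000 = 1001100001011011 = 39003

39003


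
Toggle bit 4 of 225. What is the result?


225 ^ (1 << 4) = 225 ^ 16 = 241

241


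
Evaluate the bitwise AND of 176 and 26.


0b10110000 & 0b11010 = 0b10000 = 16

16


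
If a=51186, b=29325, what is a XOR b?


51186 ^ 29325 = 46463

46463


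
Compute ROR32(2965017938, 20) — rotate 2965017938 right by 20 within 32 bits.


Rotate 0b10110000101110101001010101010010 right by 20 (32-bit) = 0b10101001010101010010101100001011 = 2840931083

2840931083


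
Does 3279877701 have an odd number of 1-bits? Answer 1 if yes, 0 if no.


0b11000011011111101111011001000101 has 19 ones => parity 1

1


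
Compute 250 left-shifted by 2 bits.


0b11111010 << 2 = 0b1111101000 = 1000

1000


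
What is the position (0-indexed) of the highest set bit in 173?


0b10101101. Highest set bit at position 7

7


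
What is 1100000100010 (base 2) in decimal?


1100000100010 in decimal = 6178

6178


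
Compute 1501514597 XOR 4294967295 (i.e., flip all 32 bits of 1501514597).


1501514597 ^ 4294967295 = 2793452698

2793452698


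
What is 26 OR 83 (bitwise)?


0b11010 | 0b1010011 = 0b1011011 = 91

91


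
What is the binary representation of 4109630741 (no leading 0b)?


4109630741 = 11110100111100111111110100010101 in binary

11110100111100111111110100010101


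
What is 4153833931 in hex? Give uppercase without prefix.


4153833931 = F79679CB hex

F79679CB


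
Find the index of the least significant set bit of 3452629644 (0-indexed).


0b11001101110010101111001010001100. Lowest set bit at position 2

2


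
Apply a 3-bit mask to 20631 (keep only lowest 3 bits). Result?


20631 & 7 = 7

7


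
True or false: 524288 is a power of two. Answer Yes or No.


0b10000000000000000000. Only one bit set => Yes

Yes


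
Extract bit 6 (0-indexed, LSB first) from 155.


0b10011011, position 6 = 0

0


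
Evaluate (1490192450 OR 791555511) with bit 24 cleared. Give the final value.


Step 1: 1490192450 | 791555511 = 2147397111
Step 2: 2147397111 & ~(1 << 24) = 2130619895

2130619895


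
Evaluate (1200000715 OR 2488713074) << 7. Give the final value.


Step 1: 1200000715 | 2488713074 = 3621175291
Step 2: 3621175291 << 7 = 463510437248

463510437248


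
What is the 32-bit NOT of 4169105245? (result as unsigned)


~0b11111000011111110111111101011101 = 0b111100000001000000010100010 = 125862050 (32-bit unsigned)

125862050


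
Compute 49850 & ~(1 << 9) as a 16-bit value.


49850 & ~(1 << 9) = 49338

49338


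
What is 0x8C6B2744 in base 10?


8C6B2744 hex = 2355832644 decimal

2355832644


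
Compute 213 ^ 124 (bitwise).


0b11010101 ^ 0b1111100 = 0b10101001 = 169

169


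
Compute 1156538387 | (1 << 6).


1156538387 | (1 << 6) = 1156538387 | 64 = 1156538451

1156538451


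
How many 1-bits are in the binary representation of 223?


0b11011111 has 7 set bits

7


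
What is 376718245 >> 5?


0b10110011101000100001110100101 >> 5 = 0b101100111010001000011101 = 11772445

11772445


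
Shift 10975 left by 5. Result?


0b10101011011111 << 5 = 0b1010101101111100000 = 351200

351200


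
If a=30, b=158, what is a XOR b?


30 ^ 158 = 128

128


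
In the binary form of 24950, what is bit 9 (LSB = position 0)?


0b110000101110110, position 9 = 0

0


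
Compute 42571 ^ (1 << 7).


42571 ^ (1 << 7) = 42571 ^ 128 = 42699

42699


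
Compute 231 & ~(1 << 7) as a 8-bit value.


231 & ~(1 << 7) = 103

103


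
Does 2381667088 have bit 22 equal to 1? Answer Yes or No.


0b10001101111101010101101100010000, bit 22 = 1. Yes

Yes


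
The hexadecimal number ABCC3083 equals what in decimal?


ABCC3083 hex = 2882285699 decimal

2882285699


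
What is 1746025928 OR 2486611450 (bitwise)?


0b1101000000100100011110111001000 | 0b10010100001101101010110111111010 = 0b11111100001101101011110111111010 = 4231446010

4231446010


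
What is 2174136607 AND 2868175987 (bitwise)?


0b10000001100101101011000100011111 & 0b10101010111101001110010001110011 = 0b10000000100101001010000000010011 = 2157223955

2157223955


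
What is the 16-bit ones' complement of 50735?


50735 ^ 65535 = 14800

14800


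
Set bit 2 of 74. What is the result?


74 | (1 << 2) = 74 | 4 = 78

78


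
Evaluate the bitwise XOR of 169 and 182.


0b10101001 ^ 0b10110110 = 0b11111 = 31

31


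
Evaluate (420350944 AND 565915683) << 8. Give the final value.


Step 1: 420350944 & 565915683 = 17432608
Step 2: 17432608 << 8 = 4462747648

4462747648


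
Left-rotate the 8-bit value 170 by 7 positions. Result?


Rotate 0b10101010 left by 7 (8-bit) = 0b1010101 = 85

85


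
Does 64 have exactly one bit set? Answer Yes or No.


0b1000000. Only one bit set => Yes

Yes


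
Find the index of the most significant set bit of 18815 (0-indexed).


0b100100101111111. Highest set bit at position 14

14


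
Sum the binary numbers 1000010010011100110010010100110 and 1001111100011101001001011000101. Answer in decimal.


1000010010011100110010010100110 + 1001111100011101001001011000101 = 10010001110111001111011101101011 = 2447177579

2447177579


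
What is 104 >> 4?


0b1101000 >> 4 = 0b110 = 6

6


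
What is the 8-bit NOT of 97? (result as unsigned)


~0b1100001 = 0b10011110 = 158 (8-bit unsigned)

158


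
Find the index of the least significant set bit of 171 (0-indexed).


0b10101011. Lowest set bit at position 0

0


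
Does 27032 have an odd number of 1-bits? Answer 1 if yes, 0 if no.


0b110100110011000 has 7 ones => parity 1

1


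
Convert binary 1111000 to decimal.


1111000 in decimal = 120

120


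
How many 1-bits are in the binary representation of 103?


0b1100111 has 5 set bits

5


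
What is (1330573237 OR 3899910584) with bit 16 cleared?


Step 1: 1330573237 | 3899910584 = 4018139069
Step 2: 4018139069 & ~(1 << 16) = 4018073533

4018073533


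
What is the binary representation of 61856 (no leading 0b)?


61856 = 1111000110100000 in binary

1111000110100000


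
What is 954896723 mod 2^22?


954896723 & 4194303 = 2789715

2789715


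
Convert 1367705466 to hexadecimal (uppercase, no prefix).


1367705466 = 5185877A hex

5185877A


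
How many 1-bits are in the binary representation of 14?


0b1110 has 3 set bits

3


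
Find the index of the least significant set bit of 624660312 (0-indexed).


0b100101001110111000111101011000. Lowest set bit at position 3

3


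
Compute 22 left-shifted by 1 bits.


0b10110 << 1 = 0b101100 = 44

44


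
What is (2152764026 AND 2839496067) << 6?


Step 1: 2152764026 & 2839496067 = 2148532226
Step 2: 2148532226 << 6 = 137506062464

137506062464


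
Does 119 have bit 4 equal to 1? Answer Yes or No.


0b1110111, bit 4 = 1. Yes

Yes


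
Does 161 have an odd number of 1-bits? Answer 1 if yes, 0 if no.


0b10100001 has 3 ones => parity 1

1


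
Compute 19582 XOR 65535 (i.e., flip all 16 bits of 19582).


19582 ^ 65535 = 45953

45953


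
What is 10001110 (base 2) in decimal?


10001110 in decimal = 142

142


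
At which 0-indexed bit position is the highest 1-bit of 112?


0b1110000. Highest set bit at position 6

6


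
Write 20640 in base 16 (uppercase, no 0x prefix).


20640 = 50A0 hex

50A0


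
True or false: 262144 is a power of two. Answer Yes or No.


0b1000000000000000000. Only one bit set => Yes

Yes


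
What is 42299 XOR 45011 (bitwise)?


0b1010010100111011 ^ 0b1010111111010011 = 0b101011101000 = 2792

2792


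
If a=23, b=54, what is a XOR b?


23 ^ 54 = 33

33


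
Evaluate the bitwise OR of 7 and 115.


0b111 | 0b1110011 = 0b1110111 = 119

119


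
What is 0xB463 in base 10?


B463 hex = 46179 decimal

46179


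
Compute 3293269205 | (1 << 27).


3293269205 | (1 << 27) = 3293269205 | 134217728 = 3427486933

3427486933


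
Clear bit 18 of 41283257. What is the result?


41283257 & ~(1 << 18) = 41021113

41021113


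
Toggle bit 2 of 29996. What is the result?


29996 ^ (1 << 2) = 29996 ^ 4 = 29992

29992


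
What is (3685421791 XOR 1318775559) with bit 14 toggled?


Step 1: 3685421791 ^ 1318775559 = 2503080408
Step 2: 2503080408 ^ (1 << 14) = 2503080408 ^ 16384 = 2503064024

2503064024


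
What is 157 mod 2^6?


157 & 63 = 29

29


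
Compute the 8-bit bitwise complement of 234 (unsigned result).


~0b11101010 = 0b10101 = 21 (8-bit unsigned)

21


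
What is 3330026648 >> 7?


0b11000110011111000010110010011000 >> 7 = 0b1100011001111100001011001 = 26015833

26015833


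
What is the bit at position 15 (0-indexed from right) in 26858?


0b110100011101010, position 15 = 0

0


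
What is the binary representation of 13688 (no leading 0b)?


13688 = 11010101111000 in binary

11010101111000


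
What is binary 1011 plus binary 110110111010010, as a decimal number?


1011 + 110110111010010 = 110110111011101 = 28125

28125


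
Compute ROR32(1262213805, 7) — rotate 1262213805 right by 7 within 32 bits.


Rotate 0b1001011001110111101101010101101 right by 7 (32-bit) = 0b1011010100101100111011110110101 = 1519810485

1519810485


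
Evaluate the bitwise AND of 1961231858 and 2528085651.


0b1110100111001100000010111110010 & 0b10010110101011111000011010010011 = 0b10100101001100000010010010010 = 346424466

346424466


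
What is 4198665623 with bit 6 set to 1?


4198665623 | (1 << 6) = 4198665623 | 64 = 4198665687

4198665687


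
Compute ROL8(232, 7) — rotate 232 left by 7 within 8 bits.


Rotate 0b11101000 left by 7 (8-bit) = 0b1110100 = 116

116


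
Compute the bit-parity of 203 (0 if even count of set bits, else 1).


0b11001011 has 5 ones => parity 1

1


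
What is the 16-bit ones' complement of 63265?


63265 ^ 65535 = 2270

2270


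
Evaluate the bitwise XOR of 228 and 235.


0b11100100 ^ 0b11101011 = 0b1111 = 15

15


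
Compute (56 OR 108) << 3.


Step 1: 56 | 108 = 124
Step 2: 124 << 3 = 992

992


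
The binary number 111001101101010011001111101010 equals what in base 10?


111001101101010011001111101010 in decimal = 968176618

968176618


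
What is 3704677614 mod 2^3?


3704677614 & 7 = 6

6


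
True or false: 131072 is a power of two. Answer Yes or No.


0b100000000000000000. Only one bit set => Yes

Yes


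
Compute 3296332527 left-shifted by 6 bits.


0b11000100011110100000101011101111 << 6 = 0b11000100011110100000101011101111000000 = 210965281728

210965281728


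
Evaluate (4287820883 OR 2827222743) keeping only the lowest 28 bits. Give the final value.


Step 1: 4287820883 | 2827222743 = 4287889111
Step 2: 4287889111 & 268435455 = 261357271

261357271


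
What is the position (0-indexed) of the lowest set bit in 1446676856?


0b1010110001110101000100101111000. Lowest set bit at position 3

3


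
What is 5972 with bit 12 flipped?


5972 ^ (1 << 12) = 5972 ^ 4096 = 1876

1876


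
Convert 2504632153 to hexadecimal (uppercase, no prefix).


2504632153 = 9549A759 hex

9549A759


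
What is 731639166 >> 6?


0b101011100110111110110101111110 >> 6 = 0b101011100110111110110101 = 11431861

11431861


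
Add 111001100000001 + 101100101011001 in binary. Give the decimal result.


111001100000001 + 101100101011001 = 1100110001011010 = 52314

52314


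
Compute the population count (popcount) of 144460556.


0b1000100111000100101100001100 has 11 set bits

11


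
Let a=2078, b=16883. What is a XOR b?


2078 ^ 16883 = 18925

18925


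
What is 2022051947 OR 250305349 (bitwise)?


0b1111000100001100001000001101011 | 0b1110111010110101101101000101 = 0b1111110111011110101101101101111 = 2129615727

2129615727


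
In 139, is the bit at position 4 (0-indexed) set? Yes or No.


0b10001011, bit 4 = 0. No

No


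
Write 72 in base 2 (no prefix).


72 = 1001000 in binary

1001000


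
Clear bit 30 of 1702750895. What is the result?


1702750895 & ~(1 << 30) = 629009071

629009071


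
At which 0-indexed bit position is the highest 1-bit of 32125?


0b111110101111101. Highest set bit at position 14

14


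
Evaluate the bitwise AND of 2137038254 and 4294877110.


0b1111111011000001001110110101110 & 0b11111111111111101001111110110110 = 0b1111111011000001001110110100110 = 2137038246

2137038246


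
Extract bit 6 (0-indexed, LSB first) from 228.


0b11100100, position 6 = 1

1


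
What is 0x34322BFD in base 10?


34322BFD hex = 875703293 decimal

875703293


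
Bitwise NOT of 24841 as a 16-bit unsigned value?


~0b110000100001001 = 0b1001111011110110 = 40694 (16-bit unsigned)

40694


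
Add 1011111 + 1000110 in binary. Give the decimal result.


1011111 + 1000110 = 10100101 = 165

165


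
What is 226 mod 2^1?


226 & 1 = 0

0


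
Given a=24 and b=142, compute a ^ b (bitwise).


24 ^ 142 = 150

150


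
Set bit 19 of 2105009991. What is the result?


2105009991 | (1 << 19) = 2105009991 | 524288 = 2105534279

2105534279


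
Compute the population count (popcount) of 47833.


0b1011101011011001 has 10 set bits

10


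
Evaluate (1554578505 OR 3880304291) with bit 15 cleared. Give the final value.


Step 1: 1554578505 | 3880304291 = 4293459691
Step 2: 4293459691 & ~(1 << 15) = 4293426923

4293426923


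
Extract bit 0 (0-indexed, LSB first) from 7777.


0b1111001100001, position 0 = 1

1


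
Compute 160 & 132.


0b10100000 & 0b10000100 = 0b10000000 = 128

128


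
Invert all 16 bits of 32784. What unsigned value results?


32784 ^ 65535 = 32751

32751


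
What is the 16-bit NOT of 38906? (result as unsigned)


~0b1001011111111010 = 0b110100000000101 = 26629 (16-bit unsigned)

26629


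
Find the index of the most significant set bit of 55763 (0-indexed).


0b1101100111010011. Highest set bit at position 15

15


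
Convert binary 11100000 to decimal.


11100000 in decimal = 224

224


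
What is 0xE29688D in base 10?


E29688D hex = 237594765 decimal

237594765


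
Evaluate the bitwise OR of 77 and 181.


0b1001101 | 0b10110101 = 0b11111101 = 253

253


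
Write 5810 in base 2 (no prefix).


5810 = 1011010110010 in binary

1011010110010


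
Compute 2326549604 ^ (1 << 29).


2326549604 ^ (1 << 29) = 2326549604 ^ 536870912 = 2863420516

2863420516


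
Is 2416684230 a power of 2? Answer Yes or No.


0b10010000000010111010110011000110. Multiple bits set => No

No


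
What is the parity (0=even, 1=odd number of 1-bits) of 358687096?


0b10101011000010010000101111000 has 12 ones => parity 0

0


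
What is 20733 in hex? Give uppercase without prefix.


20733 = 50FD hex

50FD


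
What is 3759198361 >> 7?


0b11100000000100001101000010011001 >> 7 = 0b1110000000010000110100001 = 29368737

29368737


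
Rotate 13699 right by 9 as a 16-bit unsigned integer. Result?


Rotate 0b11010110000011 right by 9 (16-bit) = 0b1100000110011010 = 49562

49562


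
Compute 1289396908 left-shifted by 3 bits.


0b1001100110110101010001010101100 << 3 = 0b1001100110110101010001010101100000 = 10315175264

10315175264


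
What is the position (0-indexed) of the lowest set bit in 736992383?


0b101011111011011001110001111111. Lowest set bit at position 0

0


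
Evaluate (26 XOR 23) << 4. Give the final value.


Step 1: 26 ^ 23 = 13
Step 2: 13 << 4 = 208

208


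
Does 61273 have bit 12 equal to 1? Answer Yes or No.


0b1110111101011001, bit 12 = 0. No

No


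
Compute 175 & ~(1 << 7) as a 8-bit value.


175 & ~(1 << 7) = 47

47


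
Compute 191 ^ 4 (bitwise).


0b10111111 ^ 0b100 = 0b10111011 = 187

187


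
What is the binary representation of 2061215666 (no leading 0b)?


2061215666 = 1111010110110111010011110110010 in binary

1111010110110111010011110110010


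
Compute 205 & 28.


0b11001101 & 0b11100 = 0b1100 = 12

12


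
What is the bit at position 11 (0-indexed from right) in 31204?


0b111100111100100, position 11 = 1

1


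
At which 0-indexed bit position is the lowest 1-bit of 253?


0b11111101. Lowest set bit at position 0

0


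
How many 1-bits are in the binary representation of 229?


0b11100101 has 5 set bits

5


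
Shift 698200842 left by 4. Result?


0b101001100111011011001100001010 << 4 = 0b1010011001110110110011000010100000 = 11171213472

11171213472


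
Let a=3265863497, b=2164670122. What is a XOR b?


3265863497 ^ 2164670122 = 1135550947

1135550947


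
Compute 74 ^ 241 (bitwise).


0b1001010 ^ 0b11110001 = 0b10111011 = 187

187


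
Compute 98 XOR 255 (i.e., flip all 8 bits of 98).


98 ^ 255 = 157

157


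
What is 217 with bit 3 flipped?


217 ^ (1 << 3) = 217 ^ 8 = 209

209


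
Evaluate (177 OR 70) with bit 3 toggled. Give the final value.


Step 1: 177 | 70 = 247
Step 2: 247 ^ (1 << 3) = 247 ^ 8 = 255

255


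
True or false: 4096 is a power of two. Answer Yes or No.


0b1000000000000. Only one bit set => Yes

Yes


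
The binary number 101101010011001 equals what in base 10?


101101010011001 in decimal = 23193

23193


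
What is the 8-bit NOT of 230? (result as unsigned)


~0b11100110 = 0b11001 = 25 (8-bit unsigned)

25


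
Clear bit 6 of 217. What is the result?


217 & ~(1 << 6) = 153

153


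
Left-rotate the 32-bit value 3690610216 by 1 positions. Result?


Rotate 0b11011011111110100011111000101000 left by 1 (32-bit) = 0b10110111111101000111110001010001 = 3086253137

3086253137


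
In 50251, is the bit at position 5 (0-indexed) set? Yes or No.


0b1100010001001011, bit 5 = 0. No

No


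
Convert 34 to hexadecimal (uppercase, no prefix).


34 = 22 hex

22


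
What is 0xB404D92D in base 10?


B404D92D hex = 3020216621 decimal

3020216621


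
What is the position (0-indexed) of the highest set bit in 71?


0b1000111. Highest set bit at position 6

6


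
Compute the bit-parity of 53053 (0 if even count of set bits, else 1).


0b1100111100111101 has 11 ones => parity 1

1


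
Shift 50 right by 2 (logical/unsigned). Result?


0b110010 >> 2 = 0b1100 = 12

12


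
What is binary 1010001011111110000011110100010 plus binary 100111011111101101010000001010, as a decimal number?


1010001011111110000011110100010 + 100111011111101101010000001010 = 1111000111111011101101110101100 = 2029902764

2029902764


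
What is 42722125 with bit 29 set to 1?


42722125 | (1 << 29) = 42722125 | 536870912 = 579593037

579593037


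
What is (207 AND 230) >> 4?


Step 1: 207 & 230 = 198
Step 2: 198 >> 4 = 12

12


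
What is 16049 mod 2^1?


16049 & 1 = 1

1


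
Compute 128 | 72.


0b10000000 | 0b1001000 = 0b11001000 = 200

200


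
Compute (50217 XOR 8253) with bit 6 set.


Step 1: 50217 ^ 8253 = 58388
Step 2: 58388 | (1 << 6) = 58388 | 64 = 58452

58452


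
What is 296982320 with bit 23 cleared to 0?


296982320 & ~(1 << 23) = 288593712

288593712


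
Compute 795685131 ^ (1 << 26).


795685131 ^ (1 << 26) = 795685131 ^ 67108864 = 728576267

728576267


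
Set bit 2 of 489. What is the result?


489 | (1 << 2) = 489 | 4 = 493

493


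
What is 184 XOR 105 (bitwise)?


0b10111000 ^ 0b1101001 = 0b11010001 = 209

209


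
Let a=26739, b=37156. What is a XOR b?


26739 ^ 37156 = 63831

63831


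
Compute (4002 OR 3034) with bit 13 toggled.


Step 1: 4002 | 3034 = 4090
Step 2: 4090 ^ (1 << 13) = 4090 ^ 8192 = 12282

12282


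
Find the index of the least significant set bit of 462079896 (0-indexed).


0b11011100010101100011110011000. Lowest set bit at position 3

3


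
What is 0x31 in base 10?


31 hex = 49 decimal

49


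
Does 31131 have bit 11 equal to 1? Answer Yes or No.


0b111100110011011, bit 11 = 1. Yes

Yes


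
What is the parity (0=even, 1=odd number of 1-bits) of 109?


0b1101101 has 5 ones => parity 1

1


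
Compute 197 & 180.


0b11000101 & 0b10110100 = 0b10000100 = 132

132


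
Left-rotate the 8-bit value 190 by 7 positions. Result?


Rotate 0b10111110 left by 7 (8-bit) = 0b1011111 = 95

95


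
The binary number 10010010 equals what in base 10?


10010010 in decimal = 146

146


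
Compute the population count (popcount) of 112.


0b1110000 has 3 set bits

3


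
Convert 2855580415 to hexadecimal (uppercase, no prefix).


2855580415 = AA34B2FF hex

AA34B2FF


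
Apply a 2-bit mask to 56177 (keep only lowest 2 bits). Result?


56177 & 3 = 1

1


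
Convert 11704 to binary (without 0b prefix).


11704 = 10110110111000 in binary

10110110111000
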